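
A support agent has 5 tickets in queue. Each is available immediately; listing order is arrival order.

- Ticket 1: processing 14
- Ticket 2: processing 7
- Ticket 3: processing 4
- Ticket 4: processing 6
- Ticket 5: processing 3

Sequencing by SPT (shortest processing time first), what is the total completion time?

77

SPT (increasing processing time): Ticket 5 Ticket 3 Ticket 4 Ticket 2 Ticket 1.
Ticket 5: 0→3
Ticket 3: 3→7
Ticket 4: 7→13
Ticket 2: 13→20
Ticket 1: 20→34
Sum = 3+7+13+20+34 = 77.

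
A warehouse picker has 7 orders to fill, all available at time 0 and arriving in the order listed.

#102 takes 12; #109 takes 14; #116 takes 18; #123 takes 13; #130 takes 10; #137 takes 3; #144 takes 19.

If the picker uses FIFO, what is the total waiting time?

FIFO (arrival order): #102 #109 #116 #123 #130 #137 #144.
#102: waits 0, runs 0→12
#109: waits 12, runs 12→26
#116: waits 26, runs 26→44
#123: waits 44, runs 44→57
#130: waits 57, runs 57→67
#137: waits 67, runs 67→70
#144: waits 70, runs 70→89
Sum = 0+12+26+44+57+67+70 = 276.

276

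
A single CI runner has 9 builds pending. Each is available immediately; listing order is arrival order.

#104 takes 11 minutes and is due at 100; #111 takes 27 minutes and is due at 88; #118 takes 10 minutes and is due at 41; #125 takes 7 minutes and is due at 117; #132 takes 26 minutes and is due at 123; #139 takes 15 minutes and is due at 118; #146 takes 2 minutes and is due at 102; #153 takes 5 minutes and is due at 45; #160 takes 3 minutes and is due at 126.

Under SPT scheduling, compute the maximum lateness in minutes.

SPT (increasing processing time): #146 #160 #153 #125 #118 #104 #139 #132 #111.
#146: 0→2, due 102, lateness -100
#160: 2→5, due 126, lateness -121
#153: 5→10, due 45, lateness -35
#125: 10→17, due 117, lateness -100
#118: 17→27, due 41, lateness -14
#104: 27→38, due 100, lateness -62
#139: 38→53, due 118, lateness -65
#132: 53→79, due 123, lateness -44
#111: 79→106, due 88, lateness 18
Maximum = 18.

18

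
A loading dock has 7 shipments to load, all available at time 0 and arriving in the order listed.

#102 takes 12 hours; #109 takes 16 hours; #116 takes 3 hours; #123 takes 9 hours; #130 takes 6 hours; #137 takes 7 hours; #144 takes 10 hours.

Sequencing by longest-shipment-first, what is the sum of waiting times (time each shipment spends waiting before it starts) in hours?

LPT (decreasing processing time): #109 #102 #144 #123 #137 #130 #116.
#109: waits 0, runs 0→16
#102: waits 16, runs 16→28
#144: waits 28, runs 28→38
#123: waits 38, runs 38→47
#137: waits 47, runs 47→54
#130: waits 54, runs 54→60
#116: waits 60, runs 60→63
Sum = 0+16+28+38+47+54+60 = 243.

243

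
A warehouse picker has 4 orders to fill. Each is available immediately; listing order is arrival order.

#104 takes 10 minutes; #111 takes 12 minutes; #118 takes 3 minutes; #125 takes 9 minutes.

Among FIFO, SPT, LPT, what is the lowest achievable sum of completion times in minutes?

FIFO (arrival order): #104 #111 #118 #125.
#104: 0→10
#111: 10→22
#118: 22→25
#125: 25→34
Sum = 10+22+25+34 = 91.
SPT (increasing processing time): #118 #125 #104 #111.
#118: 0→3
#125: 3→12
#104: 12→22
#111: 22→34
Sum = 3+12+22+34 = 71.
LPT (decreasing processing time): #111 #104 #125 #118.
#111: 0→12
#104: 12→22
#125: 22→31
#118: 31→34
Sum = 12+22+31+34 = 99.
FIFO 91, SPT 71, LPT 99 → minimum 71.

71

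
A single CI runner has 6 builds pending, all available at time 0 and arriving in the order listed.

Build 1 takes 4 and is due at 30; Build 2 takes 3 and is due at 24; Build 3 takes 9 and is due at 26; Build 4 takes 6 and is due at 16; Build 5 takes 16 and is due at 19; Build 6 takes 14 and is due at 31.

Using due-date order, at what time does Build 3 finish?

34

EDD (increasing due date): Build 4 Build 5 Build 2 Build 3 Build 1 Build 6.
Build 4: 0→6
Build 5: 6→22
Build 2: 22→25
Build 3: 25→34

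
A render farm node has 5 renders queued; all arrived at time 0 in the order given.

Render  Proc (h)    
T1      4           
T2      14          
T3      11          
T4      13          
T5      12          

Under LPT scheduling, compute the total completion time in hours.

184

LPT (decreasing processing time): T2 T4 T5 T3 T1.
T2: 0→14
T4: 14→27
T5: 27→39
T3: 39→50
T1: 50→54
Sum = 14+27+39+50+54 = 184.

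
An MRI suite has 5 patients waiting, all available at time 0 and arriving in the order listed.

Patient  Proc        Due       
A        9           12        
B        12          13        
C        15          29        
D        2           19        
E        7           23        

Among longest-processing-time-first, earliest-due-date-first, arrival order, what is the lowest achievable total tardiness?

35

LPT (decreasing processing time): C B A E D.
C: 0→15, due 29, tardiness 0
B: 15→27, due 13, tardiness 14
A: 27→36, due 12, tardiness 24
E: 36→43, due 23, tardiness 20
D: 43→45, due 19, tardiness 26
Sum = 0+14+24+20+26 = 84.
EDD (increasing due date): A B D E C.
A: 0→9, due 12, tardiness 0
B: 9→21, due 13, tardiness 8
D: 21→23, due 19, tardiness 4
E: 23→30, due 23, tardiness 7
C: 30→45, due 29, tardiness 16
Sum = 0+8+4+7+16 = 35.
FIFO (arrival order): A B C D E.
A: 0→9, due 12, tardiness 0
B: 9→21, due 13, tardiness 8
C: 21→36, due 29, tardiness 7
D: 36→38, due 19, tardiness 19
E: 38→45, due 23, tardiness 22
Sum = 0+8+7+19+22 = 56.
LPT 84, EDD 35, FIFO 56 → minimum 35.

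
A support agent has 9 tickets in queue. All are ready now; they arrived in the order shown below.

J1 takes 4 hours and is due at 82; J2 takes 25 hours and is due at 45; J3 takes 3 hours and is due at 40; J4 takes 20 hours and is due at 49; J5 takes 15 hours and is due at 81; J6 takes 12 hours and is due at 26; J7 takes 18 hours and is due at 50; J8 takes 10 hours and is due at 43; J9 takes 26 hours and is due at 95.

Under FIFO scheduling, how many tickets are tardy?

5

FIFO (arrival order): J1 J2 J3 J4 J5 J6 J7 J8 J9.
J1: 0→4, due 82, tardiness 0
J2: 4→29, due 45, tardiness 0
J3: 29→32, due 40, tardiness 0
J4: 32→52, due 49, tardiness 3
J5: 52→67, due 81, tardiness 0
J6: 67→79, due 26, tardiness 53
J7: 79→97, due 50, tardiness 47
J8: 97→107, due 43, tardiness 64
J9: 107→133, due 95, tardiness 38
Late tickets: 5.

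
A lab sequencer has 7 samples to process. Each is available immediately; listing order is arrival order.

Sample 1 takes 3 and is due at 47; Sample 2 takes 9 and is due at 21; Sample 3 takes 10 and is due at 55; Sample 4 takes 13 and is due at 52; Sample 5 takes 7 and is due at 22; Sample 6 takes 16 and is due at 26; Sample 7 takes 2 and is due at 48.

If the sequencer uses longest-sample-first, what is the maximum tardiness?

LPT (decreasing processing time): Sample 6 Sample 4 Sample 3 Sample 2 Sample 5 Sample 1 Sample 7.
Sample 6: 0→16, due 26, tardiness 0
Sample 4: 16→29, due 52, tardiness 0
Sample 3: 29→39, due 55, tardiness 0
Sample 2: 39→48, due 21, tardiness 27
Sample 5: 48→55, due 22, tardiness 33
Sample 1: 55→58, due 47, tardiness 11
Sample 7: 58→60, due 48, tardiness 12
Maximum = 33.

33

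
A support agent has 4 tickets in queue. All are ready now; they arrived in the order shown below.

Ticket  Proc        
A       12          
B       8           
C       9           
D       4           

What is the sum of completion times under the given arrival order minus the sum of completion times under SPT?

FIFO (arrival order): A B C D.
A: 0→12
B: 12→20
C: 20→29
D: 29→33
Sum = 12+20+29+33 = 94.
SPT (increasing processing time): D B C A.
D: 0→4
B: 4→12
C: 12→21
A: 21→33
Sum = 4+12+21+33 = 70.
Difference = 94 − 70 = 24.

24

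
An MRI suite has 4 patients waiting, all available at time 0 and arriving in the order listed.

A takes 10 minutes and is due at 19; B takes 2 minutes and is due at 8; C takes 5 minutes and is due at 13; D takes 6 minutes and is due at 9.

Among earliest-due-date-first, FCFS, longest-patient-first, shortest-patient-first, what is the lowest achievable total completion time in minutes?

45

EDD (increasing due date): B D C A.
B: 0→2
D: 2→8
C: 8→13
A: 13→23
Sum = 2+8+13+23 = 46.
FIFO (arrival order): A B C D.
A: 0→10
B: 10→12
C: 12→17
D: 17→23
Sum = 10+12+17+23 = 62.
LPT (decreasing processing time): A D C B.
A: 0→10
D: 10→16
C: 16→21
B: 21→23
Sum = 10+16+21+23 = 70.
SPT (increasing processing time): B C D A.
B: 0→2
C: 2→7
D: 7→13
A: 13→23
Sum = 2+7+13+23 = 45.
EDD 46, FIFO 62, LPT 70, SPT 45 → minimum 45.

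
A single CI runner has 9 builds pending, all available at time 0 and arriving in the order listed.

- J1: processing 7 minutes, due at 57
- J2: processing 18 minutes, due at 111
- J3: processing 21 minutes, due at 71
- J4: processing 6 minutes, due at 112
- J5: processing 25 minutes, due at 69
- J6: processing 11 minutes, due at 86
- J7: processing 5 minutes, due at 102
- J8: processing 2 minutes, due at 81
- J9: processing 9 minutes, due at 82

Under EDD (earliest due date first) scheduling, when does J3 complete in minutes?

EDD (increasing due date): J1 J5 J3 J8 J9 J6 J7 J2 J4.
J1: 0→7
J5: 7→32
J3: 32→53

53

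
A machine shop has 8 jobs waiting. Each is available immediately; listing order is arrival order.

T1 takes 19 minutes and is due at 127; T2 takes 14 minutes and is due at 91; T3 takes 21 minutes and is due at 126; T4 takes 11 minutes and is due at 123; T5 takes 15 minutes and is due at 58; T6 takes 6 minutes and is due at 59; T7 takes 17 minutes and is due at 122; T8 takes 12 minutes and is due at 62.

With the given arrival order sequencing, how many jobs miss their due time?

FIFO (arrival order): T1 T2 T3 T4 T5 T6 T7 T8.
T1: 0→19, due 127, tardiness 0
T2: 19→33, due 91, tardiness 0
T3: 33→54, due 126, tardiness 0
T4: 54→65, due 123, tardiness 0
T5: 65→80, due 58, tardiness 22
T6: 80→86, due 59, tardiness 27
T7: 86→103, due 122, tardiness 0
T8: 103→115, due 62, tardiness 53
Late jobs: 3.

3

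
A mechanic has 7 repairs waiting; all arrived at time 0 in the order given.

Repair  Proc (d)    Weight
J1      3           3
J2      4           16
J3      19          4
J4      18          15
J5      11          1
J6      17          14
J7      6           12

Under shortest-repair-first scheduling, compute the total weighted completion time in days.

SPT (increasing processing time): J1 J2 J7 J5 J6 J4 J3.
J1: finishes 3, weight 3, w·C = 9
J2: finishes 7, weight 16, w·C = 112
J7: finishes 13, weight 12, w·C = 156
J5: finishes 24, weight 1, w·C = 24
J6: finishes 41, weight 14, w·C = 574
J4: finishes 59, weight 15, w·C = 885
J3: finishes 78, weight 4, w·C = 312
Sum = 9+112+156+24+574+885+312 = 2072.

2072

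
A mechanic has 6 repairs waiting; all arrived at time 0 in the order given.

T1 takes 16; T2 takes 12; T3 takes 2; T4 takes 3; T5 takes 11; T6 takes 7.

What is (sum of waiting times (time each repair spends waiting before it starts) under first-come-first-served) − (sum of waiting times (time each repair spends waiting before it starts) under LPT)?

-27

FIFO (arrival order): T1 T2 T3 T4 T5 T6.
T1: waits 0, runs 0→16
T2: waits 16, runs 16→28
T3: waits 28, runs 28→30
T4: waits 30, runs 30→33
T5: waits 33, runs 33→44
T6: waits 44, runs 44→51
Sum = 0+16+28+30+33+44 = 151.
LPT (decreasing processing time): T1 T2 T5 T6 T4 T3.
T1: waits 0, runs 0→16
T2: waits 16, runs 16→28
T5: waits 28, runs 28→39
T6: waits 39, runs 39→46
T4: waits 46, runs 46→49
T3: waits 49, runs 49→51
Sum = 0+16+28+39+46+49 = 178.
Difference = 151 − 178 = -27.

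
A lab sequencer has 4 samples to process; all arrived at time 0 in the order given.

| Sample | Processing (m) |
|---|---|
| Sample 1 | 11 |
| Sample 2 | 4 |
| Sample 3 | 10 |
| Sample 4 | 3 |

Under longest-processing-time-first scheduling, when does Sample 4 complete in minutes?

LPT (decreasing processing time): Sample 1 Sample 3 Sample 2 Sample 4.
Sample 1: 0→11
Sample 3: 11→21
Sample 2: 21→25
Sample 4: 25→28

28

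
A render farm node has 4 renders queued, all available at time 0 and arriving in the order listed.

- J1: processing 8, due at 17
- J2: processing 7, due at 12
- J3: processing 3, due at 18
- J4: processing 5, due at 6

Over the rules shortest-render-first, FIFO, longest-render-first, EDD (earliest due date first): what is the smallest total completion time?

SPT (increasing processing time): J3 J4 J2 J1.
J3: 0→3
J4: 3→8
J2: 8→15
J1: 15→23
Sum = 3+8+15+23 = 49.
FIFO (arrival order): J1 J2 J3 J4.
J1: 0→8
J2: 8→15
J3: 15→18
J4: 18→23
Sum = 8+15+18+23 = 64.
LPT (decreasing processing time): J1 J2 J4 J3.
J1: 0→8
J2: 8→15
J4: 15→20
J3: 20→23
Sum = 8+15+20+23 = 66.
EDD (increasing due date): J4 J2 J1 J3.
J4: 0→5
J2: 5→12
J1: 12→20
J3: 20→23
Sum = 5+12+20+23 = 60.
SPT 49, FIFO 64, LPT 66, EDD 60 → minimum 49.

49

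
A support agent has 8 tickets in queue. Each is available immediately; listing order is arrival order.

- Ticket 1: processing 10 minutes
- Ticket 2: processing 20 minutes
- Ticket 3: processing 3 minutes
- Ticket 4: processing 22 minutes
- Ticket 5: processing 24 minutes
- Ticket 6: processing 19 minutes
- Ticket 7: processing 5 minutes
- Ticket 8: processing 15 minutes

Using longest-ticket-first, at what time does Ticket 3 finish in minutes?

LPT (decreasing processing time): Ticket 5 Ticket 4 Ticket 2 Ticket 6 Ticket 8 Ticket 1 Ticket 7 Ticket 3.
Ticket 5: 0→24
Ticket 4: 24→46
Ticket 2: 46→66
Ticket 6: 66→85
Ticket 8: 85→100
Ticket 1: 100→110
Ticket 7: 110→115
Ticket 3: 115→118

118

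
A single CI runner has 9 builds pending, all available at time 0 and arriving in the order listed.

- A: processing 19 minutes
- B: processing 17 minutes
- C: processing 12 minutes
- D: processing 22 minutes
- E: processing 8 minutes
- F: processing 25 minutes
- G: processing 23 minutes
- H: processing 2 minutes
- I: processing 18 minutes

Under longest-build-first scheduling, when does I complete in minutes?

107

LPT (decreasing processing time): F G D A I B C E H.
F: 0→25
G: 25→48
D: 48→70
A: 70→89
I: 89→107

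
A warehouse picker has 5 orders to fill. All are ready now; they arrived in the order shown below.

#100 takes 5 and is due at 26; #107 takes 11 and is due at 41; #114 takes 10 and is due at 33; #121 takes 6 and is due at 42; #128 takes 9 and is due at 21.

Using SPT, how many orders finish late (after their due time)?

SPT (increasing processing time): #100 #121 #128 #114 #107.
#100: 0→5, due 26, tardiness 0
#121: 5→11, due 42, tardiness 0
#128: 11→20, due 21, tardiness 0
#114: 20→30, due 33, tardiness 0
#107: 30→41, due 41, tardiness 0
Late orders: 0.

0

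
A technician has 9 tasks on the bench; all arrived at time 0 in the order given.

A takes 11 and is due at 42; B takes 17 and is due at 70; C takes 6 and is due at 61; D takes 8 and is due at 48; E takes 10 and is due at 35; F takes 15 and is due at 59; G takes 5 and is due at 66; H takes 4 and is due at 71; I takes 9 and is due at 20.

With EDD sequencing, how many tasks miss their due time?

EDD (increasing due date): I E A D F C G B H.
I: 0→9, due 20, tardiness 0
E: 9→19, due 35, tardiness 0
A: 19→30, due 42, tardiness 0
D: 30→38, due 48, tardiness 0
F: 38→53, due 59, tardiness 0
C: 53→59, due 61, tardiness 0
G: 59→64, due 66, tardiness 0
B: 64→81, due 70, tardiness 11
H: 81→85, due 71, tardiness 14
Late tasks: 2.

2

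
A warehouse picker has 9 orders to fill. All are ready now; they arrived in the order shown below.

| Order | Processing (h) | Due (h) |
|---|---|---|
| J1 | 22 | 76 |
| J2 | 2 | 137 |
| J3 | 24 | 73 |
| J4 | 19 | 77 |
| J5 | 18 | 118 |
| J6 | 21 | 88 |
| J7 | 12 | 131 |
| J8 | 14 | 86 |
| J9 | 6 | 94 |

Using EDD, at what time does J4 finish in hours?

EDD (increasing due date): J3 J1 J4 J8 J6 J9 J5 J7 J2.
J3: 0→24
J1: 24→46
J4: 46→65

65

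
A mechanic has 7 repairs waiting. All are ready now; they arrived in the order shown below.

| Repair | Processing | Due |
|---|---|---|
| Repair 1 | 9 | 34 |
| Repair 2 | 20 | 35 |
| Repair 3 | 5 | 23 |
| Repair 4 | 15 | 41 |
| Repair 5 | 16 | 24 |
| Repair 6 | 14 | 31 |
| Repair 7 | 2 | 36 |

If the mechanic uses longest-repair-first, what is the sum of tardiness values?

LPT (decreasing processing time): Repair 2 Repair 5 Repair 4 Repair 6 Repair 1 Repair 3 Repair 7.
Repair 2: 0→20, due 35, tardiness 0
Repair 5: 20→36, due 24, tardiness 12
Repair 4: 36→51, due 41, tardiness 10
Repair 6: 51→65, due 31, tardiness 34
Repair 1: 65→74, due 34, tardiness 40
Repair 3: 74→79, due 23, tardiness 56
Repair 7: 79→81, due 36, tardiness 45
Sum = 0+12+10+34+40+56+45 = 197.

197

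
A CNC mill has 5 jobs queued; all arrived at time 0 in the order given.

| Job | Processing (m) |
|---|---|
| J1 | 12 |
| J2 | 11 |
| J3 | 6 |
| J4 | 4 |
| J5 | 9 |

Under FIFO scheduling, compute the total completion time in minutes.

139

FIFO (arrival order): J1 J2 J3 J4 J5.
J1: 0→12
J2: 12→23
J3: 23→29
J4: 29→33
J5: 33→42
Sum = 12+23+29+33+42 = 139.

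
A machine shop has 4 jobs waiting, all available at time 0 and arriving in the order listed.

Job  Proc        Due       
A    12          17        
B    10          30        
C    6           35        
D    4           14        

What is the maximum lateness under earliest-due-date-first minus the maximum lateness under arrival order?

EDD (increasing due date): D A B C.
D: 0→4, due 14, lateness -10
A: 4→16, due 17, lateness -1
B: 16→26, due 30, lateness -4
C: 26→32, due 35, lateness -3
Maximum = -1.
FIFO (arrival order): A B C D.
A: 0→12, due 17, lateness -5
B: 12→22, due 30, lateness -8
C: 22→28, due 35, lateness -7
D: 28→32, due 14, lateness 18
Maximum = 18.
Difference = -1 − 18 = -19.

-19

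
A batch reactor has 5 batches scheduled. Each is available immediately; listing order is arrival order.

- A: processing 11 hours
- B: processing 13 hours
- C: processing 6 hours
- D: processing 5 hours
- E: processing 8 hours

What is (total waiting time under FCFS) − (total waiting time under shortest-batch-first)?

35

FIFO (arrival order): A B C D E.
A: waits 0, runs 0→11
B: waits 11, runs 11→24
C: waits 24, runs 24→30
D: waits 30, runs 30→35
E: waits 35, runs 35→43
Sum = 0+11+24+30+35 = 100.
SPT (increasing processing time): D C E A B.
D: waits 0, runs 0→5
C: waits 5, runs 5→11
E: waits 11, runs 11→19
A: waits 19, runs 19→30
B: waits 30, runs 30→43
Sum = 0+5+11+19+30 = 65.
Difference = 100 − 65 = 35.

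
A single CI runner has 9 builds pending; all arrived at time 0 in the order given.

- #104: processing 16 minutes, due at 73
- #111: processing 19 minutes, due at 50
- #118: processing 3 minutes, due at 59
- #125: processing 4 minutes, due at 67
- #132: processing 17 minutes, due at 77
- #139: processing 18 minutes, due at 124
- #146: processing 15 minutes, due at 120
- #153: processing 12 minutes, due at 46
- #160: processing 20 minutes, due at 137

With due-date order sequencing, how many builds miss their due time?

EDD (increasing due date): #153 #111 #118 #125 #104 #132 #146 #139 #160.
#153: 0→12, due 46, tardiness 0
#111: 12→31, due 50, tardiness 0
#118: 31→34, due 59, tardiness 0
#125: 34→38, due 67, tardiness 0
#104: 38→54, due 73, tardiness 0
#132: 54→71, due 77, tardiness 0
#146: 71→86, due 120, tardiness 0
#139: 86→104, due 124, tardiness 0
#160: 104→124, due 137, tardiness 0
Late builds: 0.

0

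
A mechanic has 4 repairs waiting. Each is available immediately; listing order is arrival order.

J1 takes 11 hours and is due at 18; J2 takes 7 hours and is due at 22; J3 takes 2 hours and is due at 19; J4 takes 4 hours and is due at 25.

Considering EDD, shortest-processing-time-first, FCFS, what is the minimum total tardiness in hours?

EDD (increasing due date): J1 J3 J2 J4.
J1: 0→11, due 18, tardiness 0
J3: 11→13, due 19, tardiness 0
J2: 13→20, due 22, tardiness 0
J4: 20→24, due 25, tardiness 0
Sum = 0+0+0+0 = 0.
SPT (increasing processing time): J3 J4 J2 J1.
J3: 0→2, due 19, tardiness 0
J4: 2→6, due 25, tardiness 0
J2: 6→13, due 22, tardiness 0
J1: 13→24, due 18, tardiness 6
Sum = 0+0+0+6 = 6.
FIFO (arrival order): J1 J2 J3 J4.
J1: 0→11, due 18, tardiness 0
J2: 11→18, due 22, tardiness 0
J3: 18→20, due 19, tardiness 1
J4: 20→24, due 25, tardiness 0
Sum = 0+0+1+0 = 1.
EDD 0, SPT 6, FIFO 1 → minimum 0.

0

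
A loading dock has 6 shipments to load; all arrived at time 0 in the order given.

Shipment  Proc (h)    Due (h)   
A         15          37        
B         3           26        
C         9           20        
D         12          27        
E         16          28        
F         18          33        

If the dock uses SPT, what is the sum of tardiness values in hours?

69

SPT (increasing processing time): B C D A E F.
B: 0→3, due 26, tardiness 0
C: 3→12, due 20, tardiness 0
D: 12→24, due 27, tardiness 0
A: 24→39, due 37, tardiness 2
E: 39→55, due 28, tardiness 27
F: 55→73, due 33, tardiness 40
Sum = 0+0+0+2+27+40 = 69.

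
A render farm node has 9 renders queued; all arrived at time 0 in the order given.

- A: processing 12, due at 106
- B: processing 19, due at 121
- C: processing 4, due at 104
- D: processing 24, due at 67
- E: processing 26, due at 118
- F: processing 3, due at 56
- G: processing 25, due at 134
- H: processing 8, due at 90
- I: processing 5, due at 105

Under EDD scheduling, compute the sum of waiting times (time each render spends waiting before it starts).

387

EDD (increasing due date): F D H C I A E B G.
F: waits 0, runs 0→3
D: waits 3, runs 3→27
H: waits 27, runs 27→35
C: waits 35, runs 35→39
I: waits 39, runs 39→44
A: waits 44, runs 44→56
E: waits 56, runs 56→82
B: waits 82, runs 82→101
G: waits 101, runs 101→126
Sum = 0+3+27+35+39+44+56+82+101 = 387.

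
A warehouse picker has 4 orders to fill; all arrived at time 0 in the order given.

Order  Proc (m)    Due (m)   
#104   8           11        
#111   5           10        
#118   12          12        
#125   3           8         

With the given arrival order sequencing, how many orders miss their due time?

FIFO (arrival order): #104 #111 #118 #125.
#104: 0→8, due 11, tardiness 0
#111: 8→13, due 10, tardiness 3
#118: 13→25, due 12, tardiness 13
#125: 25→28, due 8, tardiness 20
Late orders: 3.

3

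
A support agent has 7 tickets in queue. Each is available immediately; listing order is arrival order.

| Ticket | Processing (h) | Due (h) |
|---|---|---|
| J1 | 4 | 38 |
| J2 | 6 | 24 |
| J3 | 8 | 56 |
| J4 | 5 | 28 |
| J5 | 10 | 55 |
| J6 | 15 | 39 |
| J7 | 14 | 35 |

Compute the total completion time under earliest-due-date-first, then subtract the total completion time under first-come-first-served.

EDD (increasing due date): J2 J4 J7 J1 J6 J5 J3.
J2: 0→6
J4: 6→11
J7: 11→25
J1: 25→29
J6: 29→44
J5: 44→54
J3: 54→62
Sum = 6+11+25+29+44+54+62 = 231.
FIFO (arrival order): J1 J2 J3 J4 J5 J6 J7.
J1: 0→4
J2: 4→10
J3: 10→18
J4: 18→23
J5: 23→33
J6: 33→48
J7: 48→62
Sum = 4+10+18+23+33+48+62 = 198.
Difference = 231 − 198 = 33.

33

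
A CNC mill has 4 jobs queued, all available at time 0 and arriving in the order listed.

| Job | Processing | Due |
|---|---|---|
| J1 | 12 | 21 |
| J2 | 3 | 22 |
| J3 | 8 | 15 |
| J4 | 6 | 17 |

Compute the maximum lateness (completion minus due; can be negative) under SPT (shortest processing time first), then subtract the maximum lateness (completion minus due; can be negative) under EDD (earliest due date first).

SPT (increasing processing time): J2 J4 J3 J1.
J2: 0→3, due 22, lateness -19
J4: 3→9, due 17, lateness -8
J3: 9→17, due 15, lateness 2
J1: 17→29, due 21, lateness 8
Maximum = 8.
EDD (increasing due date): J3 J4 J1 J2.
J3: 0→8, due 15, lateness -7
J4: 8→14, due 17, lateness -3
J1: 14→26, due 21, lateness 5
J2: 26→29, due 22, lateness 7
Maximum = 7.
Difference = 8 − 7 = 1.

1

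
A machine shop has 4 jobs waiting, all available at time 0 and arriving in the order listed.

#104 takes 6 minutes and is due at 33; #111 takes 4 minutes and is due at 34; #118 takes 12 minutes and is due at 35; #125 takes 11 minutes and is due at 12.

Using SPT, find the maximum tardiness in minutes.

9

SPT (increasing processing time): #111 #104 #125 #118.
#111: 0→4, due 34, tardiness 0
#104: 4→10, due 33, tardiness 0
#125: 10→21, due 12, tardiness 9
#118: 21→33, due 35, tardiness 0
Maximum = 9.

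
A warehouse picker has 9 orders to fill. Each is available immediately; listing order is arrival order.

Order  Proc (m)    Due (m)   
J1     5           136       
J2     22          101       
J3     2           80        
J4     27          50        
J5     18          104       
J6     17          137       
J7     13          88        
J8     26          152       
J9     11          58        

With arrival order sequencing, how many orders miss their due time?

3

FIFO (arrival order): J1 J2 J3 J4 J5 J6 J7 J8 J9.
J1: 0→5, due 136, tardiness 0
J2: 5→27, due 101, tardiness 0
J3: 27→29, due 80, tardiness 0
J4: 29→56, due 50, tardiness 6
J5: 56→74, due 104, tardiness 0
J6: 74→91, due 137, tardiness 0
J7: 91→104, due 88, tardiness 16
J8: 104→130, due 152, tardiness 0
J9: 130→141, due 58, tardiness 83
Late orders: 3.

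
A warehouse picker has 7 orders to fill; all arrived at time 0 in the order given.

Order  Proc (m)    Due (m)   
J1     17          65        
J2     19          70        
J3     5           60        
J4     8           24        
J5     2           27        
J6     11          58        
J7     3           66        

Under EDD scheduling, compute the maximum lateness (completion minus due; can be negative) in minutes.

-5

EDD (increasing due date): J4 J5 J6 J3 J1 J7 J2.
J4: 0→8, due 24, lateness -16
J5: 8→10, due 27, lateness -17
J6: 10→21, due 58, lateness -37
J3: 21→26, due 60, lateness -34
J1: 26→43, due 65, lateness -22
J7: 43→46, due 66, lateness -20
J2: 46→65, due 70, lateness -5
Maximum = -5.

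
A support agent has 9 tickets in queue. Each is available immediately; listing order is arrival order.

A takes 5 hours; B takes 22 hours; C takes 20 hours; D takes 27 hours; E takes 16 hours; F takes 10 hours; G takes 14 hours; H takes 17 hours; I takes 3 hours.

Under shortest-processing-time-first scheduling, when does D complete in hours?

SPT (increasing processing time): I A F G E H C B D.
I: 0→3
A: 3→8
F: 8→18
G: 18→32
E: 32→48
H: 48→65
C: 65→85
B: 85→107
D: 107→134

134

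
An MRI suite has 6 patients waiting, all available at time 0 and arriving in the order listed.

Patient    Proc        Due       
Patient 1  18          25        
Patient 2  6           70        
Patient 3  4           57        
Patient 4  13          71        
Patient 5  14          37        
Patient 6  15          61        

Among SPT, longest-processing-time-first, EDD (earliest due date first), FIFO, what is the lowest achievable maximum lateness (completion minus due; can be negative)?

SPT (increasing processing time): Patient 3 Patient 2 Patient 4 Patient 5 Patient 6 Patient 1.
Patient 3: 0→4, due 57, lateness -53
Patient 2: 4→10, due 70, lateness -60
Patient 4: 10→23, due 71, lateness -48
Patient 5: 23→37, due 37, lateness 0
Patient 6: 37→52, due 61, lateness -9
Patient 1: 52→70, due 25, lateness 45
Maximum = 45.
LPT (decreasing processing time): Patient 1 Patient 6 Patient 5 Patient 4 Patient 2 Patient 3.
Patient 1: 0→18, due 25, lateness -7
Patient 6: 18→33, due 61, lateness -28
Patient 5: 33→47, due 37, lateness 10
Patient 4: 47→60, due 71, lateness -11
Patient 2: 60→66, due 70, lateness -4
Patient 3: 66→70, due 57, lateness 13
Maximum = 13.
EDD (increasing due date): Patient 1 Patient 5 Patient 3 Patient 6 Patient 2 Patient 4.
Patient 1: 0→18, due 25, lateness -7
Patient 5: 18→32, due 37, lateness -5
Patient 3: 32→36, due 57, lateness -21
Patient 6: 36→51, due 61, lateness -10
Patient 2: 51→57, due 70, lateness -13
Patient 4: 57→70, due 71, lateness -1
Maximum = -1.
FIFO (arrival order): Patient 1 Patient 2 Patient 3 Patient 4 Patient 5 Patient 6.
Patient 1: 0→18, due 25, lateness -7
Patient 2: 18→24, due 70, lateness -46
Patient 3: 24→28, due 57, lateness -29
Patient 4: 28→41, due 71, lateness -30
Patient 5: 41→55, due 37, lateness 18
Patient 6: 55→70, due 61, lateness 9
Maximum = 18.
SPT 45, LPT 13, EDD -1, FIFO 18 → minimum -1.

-1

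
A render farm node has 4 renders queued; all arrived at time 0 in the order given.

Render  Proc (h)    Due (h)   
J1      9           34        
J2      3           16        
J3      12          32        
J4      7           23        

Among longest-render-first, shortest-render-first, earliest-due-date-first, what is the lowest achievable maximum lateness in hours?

LPT (decreasing processing time): J3 J1 J4 J2.
J3: 0→12, due 32, lateness -20
J1: 12→21, due 34, lateness -13
J4: 21→28, due 23, lateness 5
J2: 28→31, due 16, lateness 15
Maximum = 15.
SPT (increasing processing time): J2 J4 J1 J3.
J2: 0→3, due 16, lateness -13
J4: 3→10, due 23, lateness -13
J1: 10→19, due 34, lateness -15
J3: 19→31, due 32, lateness -1
Maximum = -1.
EDD (increasing due date): J2 J4 J3 J1.
J2: 0→3, due 16, lateness -13
J4: 3→10, due 23, lateness -13
J3: 10→22, due 32, lateness -10
J1: 22→31, due 34, lateness -3
Maximum = -3.
LPT 15, SPT -1, EDD -3 → minimum -3.

-3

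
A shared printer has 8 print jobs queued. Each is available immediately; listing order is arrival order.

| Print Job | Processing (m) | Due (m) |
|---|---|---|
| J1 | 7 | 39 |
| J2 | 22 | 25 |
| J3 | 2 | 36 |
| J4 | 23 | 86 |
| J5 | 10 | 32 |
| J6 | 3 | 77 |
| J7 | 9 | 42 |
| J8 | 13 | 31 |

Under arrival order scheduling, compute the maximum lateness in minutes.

58

FIFO (arrival order): J1 J2 J3 J4 J5 J6 J7 J8.
J1: 0→7, due 39, lateness -32
J2: 7→29, due 25, lateness 4
J3: 29→31, due 36, lateness -5
J4: 31→54, due 86, lateness -32
J5: 54→64, due 32, lateness 32
J6: 64→67, due 77, lateness -10
J7: 67→76, due 42, lateness 34
J8: 76→89, due 31, lateness 58
Maximum = 58.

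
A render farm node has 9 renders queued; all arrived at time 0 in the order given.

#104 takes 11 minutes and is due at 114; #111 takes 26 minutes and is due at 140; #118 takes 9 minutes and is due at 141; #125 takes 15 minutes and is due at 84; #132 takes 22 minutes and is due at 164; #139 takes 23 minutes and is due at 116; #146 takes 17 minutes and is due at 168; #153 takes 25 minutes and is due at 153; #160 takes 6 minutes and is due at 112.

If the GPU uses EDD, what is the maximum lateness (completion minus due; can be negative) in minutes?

EDD (increasing due date): #125 #160 #104 #139 #111 #118 #153 #132 #146.
#125: 0→15, due 84, lateness -69
#160: 15→21, due 112, lateness -91
#104: 21→32, due 114, lateness -82
#139: 32→55, due 116, lateness -61
#111: 55→81, due 140, lateness -59
#118: 81→90, due 141, lateness -51
#153: 90→115, due 153, lateness -38
#132: 115→137, due 164, lateness -27
#146: 137→154, due 168, lateness -14
Maximum = -14.

-14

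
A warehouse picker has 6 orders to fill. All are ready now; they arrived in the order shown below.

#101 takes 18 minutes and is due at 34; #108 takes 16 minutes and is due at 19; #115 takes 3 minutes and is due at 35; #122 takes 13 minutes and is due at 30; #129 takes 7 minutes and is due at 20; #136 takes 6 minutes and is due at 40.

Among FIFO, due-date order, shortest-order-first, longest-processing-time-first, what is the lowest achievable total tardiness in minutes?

FIFO (arrival order): #101 #108 #115 #122 #129 #136.
#101: 0→18, due 34, tardiness 0
#108: 18→34, due 19, tardiness 15
#115: 34→37, due 35, tardiness 2
#122: 37→50, due 30, tardiness 20
#129: 50→57, due 20, tardiness 37
#136: 57→63, due 40, tardiness 23
Sum = 0+15+2+20+37+23 = 97.
EDD (increasing due date): #108 #129 #122 #101 #115 #136.
#108: 0→16, due 19, tardiness 0
#129: 16→23, due 20, tardiness 3
#122: 23→36, due 30, tardiness 6
#101: 36→54, due 34, tardiness 20
#115: 54→57, due 35, tardiness 22
#136: 57→63, due 40, tardiness 23
Sum = 0+3+6+20+22+23 = 74.
SPT (increasing processing time): #115 #136 #129 #122 #108 #101.
#115: 0→3, due 35, tardiness 0
#136: 3→9, due 40, tardiness 0
#129: 9→16, due 20, tardiness 0
#122: 16→29, due 30, tardiness 0
#108: 29→45, due 19, tardiness 26
#101: 45→63, due 34, tardiness 29
Sum = 0+0+0+0+26+29 = 55.
LPT (decreasing processing time): #101 #108 #122 #129 #136 #115.
#101: 0→18, due 34, tardiness 0
#108: 18→34, due 19, tardiness 15
#122: 34→47, due 30, tardiness 17
#129: 47→54, due 20, tardiness 34
#136: 54→60, due 40, tardiness 20
#115: 60→63, due 35, tardiness 28
Sum = 0+15+17+34+20+28 = 114.
FIFO 97, EDD 74, SPT 55, LPT 114 → minimum 55.

55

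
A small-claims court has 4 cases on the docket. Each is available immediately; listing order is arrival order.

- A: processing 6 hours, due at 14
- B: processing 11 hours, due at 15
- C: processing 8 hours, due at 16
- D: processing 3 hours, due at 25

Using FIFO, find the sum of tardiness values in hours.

FIFO (arrival order): A B C D.
A: 0→6, due 14, tardiness 0
B: 6→17, due 15, tardiness 2
C: 17→25, due 16, tardiness 9
D: 25→28, due 25, tardiness 3
Sum = 0+2+9+3 = 14.

14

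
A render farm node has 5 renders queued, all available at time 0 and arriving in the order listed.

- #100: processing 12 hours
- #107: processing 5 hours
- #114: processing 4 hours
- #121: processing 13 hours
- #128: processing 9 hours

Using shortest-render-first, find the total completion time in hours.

104

SPT (increasing processing time): #114 #107 #128 #100 #121.
#114: 0→4
#107: 4→9
#128: 9→18
#100: 18→30
#121: 30→43
Sum = 4+9+18+30+43 = 104.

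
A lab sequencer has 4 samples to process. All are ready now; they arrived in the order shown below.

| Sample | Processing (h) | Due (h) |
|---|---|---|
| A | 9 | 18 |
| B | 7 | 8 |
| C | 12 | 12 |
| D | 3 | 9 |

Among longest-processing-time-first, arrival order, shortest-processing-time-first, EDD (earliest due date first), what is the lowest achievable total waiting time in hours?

LPT (decreasing processing time): C A B D.
C: waits 0, runs 0→12
A: waits 12, runs 12→21
B: waits 21, runs 21→28
D: waits 28, runs 28→31
Sum = 0+12+21+28 = 61.
FIFO (arrival order): A B C D.
A: waits 0, runs 0→9
B: waits 9, runs 9→16
C: waits 16, runs 16→28
D: waits 28, runs 28→31
Sum = 0+9+16+28 = 53.
SPT (increasing processing time): D B A C.
D: waits 0, runs 0→3
B: waits 3, runs 3→10
A: waits 10, runs 10→19
C: waits 19, runs 19→31
Sum = 0+3+10+19 = 32.
EDD (increasing due date): B D C A.
B: waits 0, runs 0→7
D: waits 7, runs 7→10
C: waits 10, runs 10→22
A: waits 22, runs 22→31
Sum = 0+7+10+22 = 39.
LPT 61, FIFO 53, SPT 32, EDD 39 → minimum 32.

32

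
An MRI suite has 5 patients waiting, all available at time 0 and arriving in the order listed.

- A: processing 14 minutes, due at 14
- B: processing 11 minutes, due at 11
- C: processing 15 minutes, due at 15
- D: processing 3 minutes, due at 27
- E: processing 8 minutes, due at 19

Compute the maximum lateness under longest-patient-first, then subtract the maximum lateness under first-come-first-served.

LPT (decreasing processing time): C A B E D.
C: 0→15, due 15, lateness 0
A: 15→29, due 14, lateness 15
B: 29→40, due 11, lateness 29
E: 40→48, due 19, lateness 29
D: 48→51, due 27, lateness 24
Maximum = 29.
FIFO (arrival order): A B C D E.
A: 0→14, due 14, lateness 0
B: 14→25, due 11, lateness 14
C: 25→40, due 15, lateness 25
D: 40→43, due 27, lateness 16
E: 43→51, due 19, lateness 32
Maximum = 32.
Difference = 29 − 32 = -3.

-3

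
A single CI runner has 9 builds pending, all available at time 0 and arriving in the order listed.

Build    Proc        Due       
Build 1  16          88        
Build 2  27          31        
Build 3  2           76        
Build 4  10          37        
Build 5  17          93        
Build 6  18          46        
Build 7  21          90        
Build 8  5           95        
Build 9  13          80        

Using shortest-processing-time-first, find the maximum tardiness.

SPT (increasing processing time): Build 3 Build 8 Build 4 Build 9 Build 1 Build 5 Build 6 Build 7 Build 2.
Build 3: 0→2, due 76, tardiness 0
Build 8: 2→7, due 95, tardiness 0
Build 4: 7→17, due 37, tardiness 0
Build 9: 17→30, due 80, tardiness 0
Build 1: 30→46, due 88, tardiness 0
Build 5: 46→63, due 93, tardiness 0
Build 6: 63→81, due 46, tardiness 35
Build 7: 81→102, due 90, tardiness 12
Build 2: 102→129, due 31, tardiness 98
Maximum = 98.

98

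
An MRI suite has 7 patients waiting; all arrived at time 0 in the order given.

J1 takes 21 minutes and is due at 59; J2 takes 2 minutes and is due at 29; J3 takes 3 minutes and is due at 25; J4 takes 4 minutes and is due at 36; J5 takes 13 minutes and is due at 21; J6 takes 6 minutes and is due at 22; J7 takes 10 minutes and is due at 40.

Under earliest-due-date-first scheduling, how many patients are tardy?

EDD (increasing due date): J5 J6 J3 J2 J4 J7 J1.
J5: 0→13, due 21, tardiness 0
J6: 13→19, due 22, tardiness 0
J3: 19→22, due 25, tardiness 0
J2: 22→24, due 29, tardiness 0
J4: 24→28, due 36, tardiness 0
J7: 28→38, due 40, tardiness 0
J1: 38→59, due 59, tardiness 0
Late patients: 0.

0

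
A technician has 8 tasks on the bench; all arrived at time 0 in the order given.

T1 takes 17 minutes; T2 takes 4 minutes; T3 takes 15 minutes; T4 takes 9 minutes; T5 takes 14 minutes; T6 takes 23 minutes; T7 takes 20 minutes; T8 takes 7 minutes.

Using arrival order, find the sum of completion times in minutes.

FIFO (arrival order): T1 T2 T3 T4 T5 T6 T7 T8.
T1: 0→17
T2: 17→21
T3: 21→36
T4: 36→45
T5: 45→59
T6: 59→82
T7: 82→102
T8: 102→109
Sum = 17+21+36+45+59+82+102+109 = 471.

471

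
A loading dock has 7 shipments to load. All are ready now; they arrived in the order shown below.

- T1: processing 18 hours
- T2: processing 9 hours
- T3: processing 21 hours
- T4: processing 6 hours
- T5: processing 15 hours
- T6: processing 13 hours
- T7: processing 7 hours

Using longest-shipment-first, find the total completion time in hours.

429

LPT (decreasing processing time): T3 T1 T5 T6 T2 T7 T4.
T3: 0→21
T1: 21→39
T5: 39→54
T6: 54→67
T2: 67→76
T7: 76→83
T4: 83→89
Sum = 21+39+54+67+76+83+89 = 429.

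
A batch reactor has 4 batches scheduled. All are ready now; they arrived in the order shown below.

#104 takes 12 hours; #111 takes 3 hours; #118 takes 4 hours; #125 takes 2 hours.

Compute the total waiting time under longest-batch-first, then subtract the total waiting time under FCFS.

1

LPT (decreasing processing time): #104 #118 #111 #125.
#104: waits 0, runs 0→12
#118: waits 12, runs 12→16
#111: waits 16, runs 16→19
#125: waits 19, runs 19→21
Sum = 0+12+16+19 = 47.
FIFO (arrival order): #104 #111 #118 #125.
#104: waits 0, runs 0→12
#111: waits 12, runs 12→15
#118: waits 15, runs 15→19
#125: waits 19, runs 19→21
Sum = 0+12+15+19 = 46.
Difference = 47 − 46 = 1.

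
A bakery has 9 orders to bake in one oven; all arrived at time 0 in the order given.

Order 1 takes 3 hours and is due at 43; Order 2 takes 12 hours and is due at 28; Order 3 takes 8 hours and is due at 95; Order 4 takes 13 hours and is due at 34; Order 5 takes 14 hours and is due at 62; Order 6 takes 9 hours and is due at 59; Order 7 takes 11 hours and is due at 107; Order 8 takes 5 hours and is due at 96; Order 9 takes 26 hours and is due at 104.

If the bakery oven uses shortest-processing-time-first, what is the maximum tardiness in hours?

SPT (increasing processing time): Order 1 Order 8 Order 3 Order 6 Order 7 Order 2 Order 4 Order 5 Order 9.
Order 1: 0→3, due 43, tardiness 0
Order 8: 3→8, due 96, tardiness 0
Order 3: 8→16, due 95, tardiness 0
Order 6: 16→25, due 59, tardiness 0
Order 7: 25→36, due 107, tardiness 0
Order 2: 36→48, due 28, tardiness 20
Order 4: 48→61, due 34, tardiness 27
Order 5: 61→75, due 62, tardiness 13
Order 9: 75→101, due 104, tardiness 0
Maximum = 27.

27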